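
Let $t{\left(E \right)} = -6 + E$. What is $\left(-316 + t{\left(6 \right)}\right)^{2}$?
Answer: $99856$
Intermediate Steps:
$\left(-316 + t{\left(6 \right)}\right)^{2} = \left(-316 + \left(-6 + 6\right)\right)^{2} = \left(-316 + 0\right)^{2} = \left(-316\right)^{2} = 99856$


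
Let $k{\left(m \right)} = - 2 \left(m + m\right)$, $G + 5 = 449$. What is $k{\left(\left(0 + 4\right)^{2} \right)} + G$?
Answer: $380$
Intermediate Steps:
$G = 444$ ($G = -5 + 449 = 444$)
$k{\left(m \right)} = - 4 m$ ($k{\left(m \right)} = - 2 \cdot 2 m = - 4 m$)
$k{\left(\left(0 + 4\right)^{2} \right)} + G = - 4 \left(0 + 4\right)^{2} + 444 = - 4 \cdot 4^{2} + 444 = \left(-4\right) 16 + 444 = -64 + 444 = 380$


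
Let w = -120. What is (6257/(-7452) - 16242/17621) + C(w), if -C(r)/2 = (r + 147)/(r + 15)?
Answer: -5731538879/4595909220 ≈ -1.2471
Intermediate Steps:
C(r) = -2*(147 + r)/(15 + r) (C(r) = -2*(r + 147)/(r + 15) = -2*(147 + r)/(15 + r))
(6257/(-7452) - 16242/17621) + C(w) = (6257/(-7452) - 16242/17621) + 2*(-147 - 1*(-120))/(15 - 120) = (6257*(-1/7452) - 16242*1/17621) + 2*(-147 + 120)/(-105) = (-6257/7452 - 16242/17621) + 2*(-1/105)*(-27) = -231289981/131311692 + 18/35 = -5731538879/4595909220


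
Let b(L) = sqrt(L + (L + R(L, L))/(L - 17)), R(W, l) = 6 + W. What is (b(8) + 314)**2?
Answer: 887414/9 + 3140*sqrt(2)/3 ≈ 1.0008e+5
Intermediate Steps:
b(L) = sqrt(L + (6 + 2*L)/(-17 + L)) (b(L) = sqrt(L + (L + (6 + L))/(L - 17)) = sqrt(L + (6 + 2*L)/(-17 + L)))
(b(8) + 314)**2 = (sqrt((6 + 8**2 - 15*8)/(-17 + 8)) + 314)**2 = (sqrt((6 + 64 - 120)/(-9)) + 314)**2 = (sqrt(-1/9*(-50)) + 314)**2 = (sqrt(50/9) + 314)**2 = (5*sqrt(2)/3 + 314)**2 = (314 + 5*sqrt(2)/3)**2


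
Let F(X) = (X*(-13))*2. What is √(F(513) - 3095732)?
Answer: I*√3109070 ≈ 1763.3*I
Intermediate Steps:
F(X) = -26*X (F(X) = -13*X*2 = -26*X)
√(F(513) - 3095732) = √(-26*513 - 3095732) = √(-13338 - 3095732) = √(-3109070) = I*√3109070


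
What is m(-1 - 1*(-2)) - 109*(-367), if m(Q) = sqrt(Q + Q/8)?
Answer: 40003 + 3*sqrt(2)/4 ≈ 40004.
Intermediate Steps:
m(Q) = 3*sqrt(2)*sqrt(Q)/4 (m(Q) = sqrt(Q + Q*(1/8)) = sqrt(Q + Q/8) = sqrt(9*Q/8) = 3*sqrt(2)*sqrt(Q)/4)
m(-1 - 1*(-2)) - 109*(-367) = 3*sqrt(2)*sqrt(-1 - 1*(-2))/4 - 109*(-367) = 3*sqrt(2)*sqrt(-1 + 2)/4 + 40003 = 3*sqrt(2)*sqrt(1)/4 + 40003 = (3/4)*sqrt(2)*1 + 40003 = 3*sqrt(2)/4 + 40003 = 40003 + 3*sqrt(2)/4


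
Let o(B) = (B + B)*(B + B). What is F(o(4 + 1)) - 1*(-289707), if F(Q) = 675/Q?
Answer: 1158855/4 ≈ 2.8971e+5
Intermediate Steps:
o(B) = 4*B² (o(B) = (2*B)*(2*B) = 4*B²)
F(o(4 + 1)) - 1*(-289707) = 675/((4*(4 + 1)²)) - 1*(-289707) = 675/((4*5²)) + 289707 = 675/((4*25)) + 289707 = 675/100 + 289707 = 675*(1/100) + 289707 = 27/4 + 289707 = 1158855/4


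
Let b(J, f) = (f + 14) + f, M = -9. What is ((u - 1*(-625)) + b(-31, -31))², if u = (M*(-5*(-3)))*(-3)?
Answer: 964324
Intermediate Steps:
b(J, f) = 14 + 2*f (b(J, f) = (14 + f) + f = 14 + 2*f)
u = 405 (u = -(-45)*(-3)*(-3) = -9*15*(-3) = -135*(-3) = 405)
((u - 1*(-625)) + b(-31, -31))² = ((405 - 1*(-625)) + (14 + 2*(-31)))² = ((405 + 625) + (14 - 62))² = (1030 - 48)² = 982² = 964324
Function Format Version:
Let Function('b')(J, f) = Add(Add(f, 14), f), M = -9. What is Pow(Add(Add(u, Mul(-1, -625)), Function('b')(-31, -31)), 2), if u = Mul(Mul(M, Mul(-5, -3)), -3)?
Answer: 964324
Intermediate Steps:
Function('b')(J, f) = Add(14, Mul(2, f)) (Function('b')(J, f) = Add(Add(14, f), f) = Add(14, Mul(2, f)))
u = 405 (u = Mul(Mul(-9, Mul(-5, -3)), -3) = Mul(Mul(-9, 15), -3) = Mul(-135, -3) = 405)
Pow(Add(Add(u, Mul(-1, -625)), Function('b')(-31, -31)), 2) = Pow(Add(Add(405, Mul(-1, -625)), Add(14, Mul(2, -31))), 2) = Pow(Add(Add(405, 625), Add(14, -62)), 2) = Pow(Add(1030, -48), 2) = Pow(982, 2) = 964324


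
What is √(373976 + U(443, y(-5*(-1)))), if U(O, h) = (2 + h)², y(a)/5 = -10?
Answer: 2*√94070 ≈ 613.42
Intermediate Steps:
y(a) = -50 (y(a) = 5*(-10) = -50)
√(373976 + U(443, y(-5*(-1)))) = √(373976 + (2 - 50)²) = √(373976 + (-48)²) = √(373976 + 2304) = √376280 = 2*√94070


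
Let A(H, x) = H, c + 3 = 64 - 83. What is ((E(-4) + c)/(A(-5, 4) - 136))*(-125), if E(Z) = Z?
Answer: -3250/141 ≈ -23.050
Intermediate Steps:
c = -22 (c = -3 + (64 - 83) = -3 - 19 = -22)
((E(-4) + c)/(A(-5, 4) - 136))*(-125) = ((-4 - 22)/(-5 - 136))*(-125) = -26/(-141)*(-125) = -26*(-1/141)*(-125) = (26/141)*(-125) = -3250/141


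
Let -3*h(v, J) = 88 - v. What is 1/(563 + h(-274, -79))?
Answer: 3/1327 ≈ 0.0022607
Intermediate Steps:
h(v, J) = -88/3 + v/3 (h(v, J) = -(88 - v)/3 = -88/3 + v/3)
1/(563 + h(-274, -79)) = 1/(563 + (-88/3 + (⅓)*(-274))) = 1/(563 + (-88/3 - 274/3)) = 1/(563 - 362/3) = 1/(1327/3) = 3/1327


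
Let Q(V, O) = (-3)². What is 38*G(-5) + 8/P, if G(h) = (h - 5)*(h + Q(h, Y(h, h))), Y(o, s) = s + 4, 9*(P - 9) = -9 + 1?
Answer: -110888/73 ≈ -1519.0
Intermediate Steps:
P = 73/9 (P = 9 + (-9 + 1)/9 = 9 + (⅑)*(-8) = 9 - 8/9 = 73/9 ≈ 8.1111)
Y(o, s) = 4 + s
Q(V, O) = 9
G(h) = (-5 + h)*(9 + h) (G(h) = (h - 5)*(h + 9) = (-5 + h)*(9 + h))
38*G(-5) + 8/P = 38*(-45 + (-5)² + 4*(-5)) + 8/(73/9) = 38*(-45 + 25 - 20) + 8*(9/73) = 38*(-40) + 72/73 = -1520 + 72/73 = -110888/73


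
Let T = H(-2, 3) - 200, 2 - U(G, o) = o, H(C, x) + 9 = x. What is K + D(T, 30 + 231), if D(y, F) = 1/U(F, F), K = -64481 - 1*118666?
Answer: -47435074/259 ≈ -1.8315e+5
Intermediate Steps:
H(C, x) = -9 + x
U(G, o) = 2 - o
T = -206 (T = (-9 + 3) - 200 = -6 - 200 = -206)
K = -183147 (K = -64481 - 118666 = -183147)
D(y, F) = 1/(2 - F)
K + D(T, 30 + 231) = -183147 - 1/(-2 + (30 + 231)) = -183147 - 1/(-2 + 261) = -183147 - 1/259 = -47435074/259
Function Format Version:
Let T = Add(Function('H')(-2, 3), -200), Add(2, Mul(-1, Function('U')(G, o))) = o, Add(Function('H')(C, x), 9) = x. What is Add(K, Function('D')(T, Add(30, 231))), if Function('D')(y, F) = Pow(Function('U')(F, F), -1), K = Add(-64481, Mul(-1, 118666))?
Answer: Rational(-47435074, 259) ≈ -1.8315e+5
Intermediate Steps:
Function('H')(C, x) = Add(-9, x)
Function('U')(G, o) = Add(2, Mul(-1, o))
T = -206 (T = Add(Add(-9, 3), -200) = Add(-6, -200) = -206)
K = -183147 (K = Add(-64481, -118666) = -183147)
Function('D')(y, F) = Pow(Add(2, Mul(-1, F)), -1)
Add(K, Function('D')(T, Add(30, 231))) = Add(-183147, Mul(-1, Pow(Add(-2, Add(30, 231)), -1))) = Add(-183147, Mul(-1, Pow(Add(-2, 261), -1))) = Add(-183147, Mul(-1, Pow(259, -1))) = Add(-183147, Mul(-1, Rational(1, 259))) = Add(-183147, Rational(-1, 259)) = Rational(-47435074, 259)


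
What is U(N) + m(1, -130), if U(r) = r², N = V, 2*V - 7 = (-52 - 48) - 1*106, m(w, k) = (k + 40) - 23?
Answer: 39149/4 ≈ 9787.3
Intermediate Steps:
m(w, k) = 17 + k (m(w, k) = (40 + k) - 23 = 17 + k)
V = -199/2 (V = 7/2 + ((-52 - 48) - 1*106)/2 = 7/2 + (-100 - 106)/2 = 7/2 + (½)*(-206) = 7/2 - 103 = -199/2 ≈ -99.500)
N = -199/2 ≈ -99.500
U(N) + m(1, -130) = (-199/2)² + (17 - 130) = 39601/4 - 113 = 39149/4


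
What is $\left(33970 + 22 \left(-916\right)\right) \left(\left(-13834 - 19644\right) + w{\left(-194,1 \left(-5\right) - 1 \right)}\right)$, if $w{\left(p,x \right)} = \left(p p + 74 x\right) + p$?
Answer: $48639360$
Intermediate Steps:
$w{\left(p,x \right)} = p + p^{2} + 74 x$ ($w{\left(p,x \right)} = \left(p^{2} + 74 x\right) + p = p + p^{2} + 74 x$)
$\left(33970 + 22 \left(-916\right)\right) \left(\left(-13834 - 19644\right) + w{\left(-194,1 \left(-5\right) - 1 \right)}\right) = \left(33970 + 22 \left(-916\right)\right) \left(\left(-13834 - 19644\right) + \left(-194 + \left(-194\right)^{2} + 74 \left(1 \left(-5\right) - 1\right)\right)\right) = \left(33970 - 20152\right) \left(-33478 + \left(-194 + 37636 + 74 \left(-5 - 1\right)\right)\right) = 13818 \left(-33478 + \left(-194 + 37636 + 74 \left(-6\right)\right)\right) = 13818 \left(-33478 - -36998\right) = 13818 \left(-33478 + 36998\right) = 13818 \cdot 3520 = 48639360$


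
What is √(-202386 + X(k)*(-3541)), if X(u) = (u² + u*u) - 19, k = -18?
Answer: 5*I*√97187 ≈ 1558.7*I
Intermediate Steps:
X(u) = -19 + 2*u² (X(u) = (u² + u²) - 19 = 2*u² - 19 = -19 + 2*u²)
√(-202386 + X(k)*(-3541)) = √(-202386 + (-19 + 2*(-18)²)*(-3541)) = √(-202386 + (-19 + 2*324)*(-3541)) = √(-202386 + (-19 + 648)*(-3541)) = √(-202386 + 629*(-3541)) = √(-202386 - 2227289) = √(-2429675) = 5*I*√97187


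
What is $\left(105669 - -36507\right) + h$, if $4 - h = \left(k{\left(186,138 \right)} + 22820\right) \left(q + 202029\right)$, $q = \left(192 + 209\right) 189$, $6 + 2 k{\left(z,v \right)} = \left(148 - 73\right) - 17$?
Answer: $-6346887848$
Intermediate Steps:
$k{\left(z,v \right)} = 26$ ($k{\left(z,v \right)} = -3 + \frac{\left(148 - 73\right) - 17}{2} = -3 + \frac{75 - 17}{2} = -3 + \frac{1}{2} \cdot 58 = -3 + 29 = 26$)
$q = 75789$ ($q = 401 \cdot 189 = 75789$)
$h = -6347030024$ ($h = 4 - \left(26 + 22820\right) \left(75789 + 202029\right) = 4 - 22846 \cdot 277818 = 4 - 6347030028 = -6347030024$)
$\left(105669 - -36507\right) + h = \left(105669 - -36507\right) - 6347030024 = \left(105669 + 36507\right) - 6347030024 = 142176 - 6347030024 = -6346887848$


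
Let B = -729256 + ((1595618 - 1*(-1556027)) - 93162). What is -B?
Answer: -2329227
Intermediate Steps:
B = 2329227 (B = -729256 + ((1595618 + 1556027) - 93162) = -729256 + (3151645 - 93162) = -729256 + 3058483 = 2329227)
-B = -1*2329227 = -2329227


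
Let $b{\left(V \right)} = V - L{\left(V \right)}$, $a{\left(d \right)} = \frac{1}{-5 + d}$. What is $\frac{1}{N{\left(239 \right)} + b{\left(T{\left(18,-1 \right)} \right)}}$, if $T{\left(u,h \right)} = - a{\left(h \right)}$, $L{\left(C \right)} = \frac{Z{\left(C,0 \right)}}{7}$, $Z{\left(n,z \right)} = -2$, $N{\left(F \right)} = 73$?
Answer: $\frac{42}{3085} \approx 0.013614$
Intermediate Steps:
$L{\left(C \right)} = - \frac{2}{7}$
$T{\left(u,h \right)} = - \frac{1}{-5 + h}$
$b{\left(V \right)} = \frac{2}{7} + V$ ($b{\left(V \right)} = V - - \frac{2}{7} = V + \frac{2}{7} = \frac{2}{7} + V$)
$\frac{1}{N{\left(239 \right)} + b{\left(T{\left(18,-1 \right)} \right)}} = \frac{1}{73 + \left(\frac{2}{7} - \frac{1}{-5 - 1}\right)} = \frac{1}{73 + \left(\frac{2}{7} - \frac{1}{-6}\right)} = \frac{1}{73 + \left(\frac{2}{7} - - \frac{1}{6}\right)} = \frac{1}{73 + \left(\frac{2}{7} + \frac{1}{6}\right)} = \frac{1}{73 + \frac{19}{42}} = \frac{1}{\frac{3085}{42}} = \frac{42}{3085}$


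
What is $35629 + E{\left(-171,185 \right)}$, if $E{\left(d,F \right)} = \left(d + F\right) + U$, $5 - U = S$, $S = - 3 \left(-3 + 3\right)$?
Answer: $35648$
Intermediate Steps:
$S = 0$ ($S = \left(-3\right) 0 = 0$)
$U = 5$ ($U = 5 - 0 = 5 + 0 = 5$)
$E{\left(d,F \right)} = 5 + F + d$ ($E{\left(d,F \right)} = \left(d + F\right) + 5 = \left(F + d\right) + 5 = 5 + F + d$)
$35629 + E{\left(-171,185 \right)} = 35629 + \left(5 + 185 - 171\right) = 35629 + 19 = 35648$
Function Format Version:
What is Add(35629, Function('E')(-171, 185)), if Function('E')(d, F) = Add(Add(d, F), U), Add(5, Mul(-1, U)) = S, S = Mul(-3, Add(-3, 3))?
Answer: 35648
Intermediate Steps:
S = 0 (S = Mul(-3, 0) = 0)
U = 5 (U = Add(5, Mul(-1, 0)) = Add(5, 0) = 5)
Function('E')(d, F) = Add(5, F, d) (Function('E')(d, F) = Add(Add(d, F), 5) = Add(Add(F, d), 5) = Add(5, F, d))
Add(35629, Function('E')(-171, 185)) = Add(35629, Add(5, 185, -171)) = Add(35629, 19) = 35648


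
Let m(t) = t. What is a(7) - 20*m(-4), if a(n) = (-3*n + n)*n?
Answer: -18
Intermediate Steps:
a(n) = -2*n² (a(n) = (-2*n)*n = -2*n²)
a(7) - 20*m(-4) = -2*7² - 20*(-4) = -2*49 + 80 = -98 + 80 = -18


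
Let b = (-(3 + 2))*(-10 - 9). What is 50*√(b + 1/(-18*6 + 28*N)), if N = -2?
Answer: 75*√70971/41 ≈ 487.32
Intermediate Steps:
b = 95 (b = -1*5*(-19) = -5*(-19) = 95)
50*√(b + 1/(-18*6 + 28*N)) = 50*√(95 + 1/(-18*6 + 28*(-2))) = 50*√(95 + 1/(-108 - 56)) = 50*√(95 + 1/(-164)) = 50*√(95 - 1/164) = 50*√(15579/164) = 50*(3*√70971/82) = 75*√70971/41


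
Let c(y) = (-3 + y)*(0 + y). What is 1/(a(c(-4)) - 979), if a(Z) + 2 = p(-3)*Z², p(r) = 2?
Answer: 1/587 ≈ 0.0017036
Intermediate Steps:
c(y) = y*(-3 + y) (c(y) = (-3 + y)*y = y*(-3 + y))
a(Z) = -2 + 2*Z²
1/(a(c(-4)) - 979) = 1/((-2 + 2*(-4*(-3 - 4))²) - 979) = 1/((-2 + 2*(-4*(-7))²) - 979) = 1/((-2 + 2*28²) - 979) = 1/((-2 + 2*784) - 979) = 1/((-2 + 1568) - 979) = 1/(1566 - 979) = 1/587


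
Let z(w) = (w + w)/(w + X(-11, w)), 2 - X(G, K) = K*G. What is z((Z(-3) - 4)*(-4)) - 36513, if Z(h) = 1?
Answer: -2665437/73 ≈ -36513.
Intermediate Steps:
X(G, K) = 2 - G*K (X(G, K) = 2 - K*G = 2 - G*K)
z(w) = 2*w/(2 + 12*w) (z(w) = (w + w)/(w + (2 - 1*(-11)*w)) = (2*w)/(w + (2 + 11*w)) = (2*w)/(2 + 12*w) = 2*w/(2 + 12*w))
z((Z(-3) - 4)*(-4)) - 36513 = ((1 - 4)*(-4))/(1 + 6*((1 - 4)*(-4))) - 36513 = (-3*(-4))/(1 + 6*(-3*(-4))) - 36513 = 12/(1 + 6*12) - 36513 = 12/(1 + 72) - 36513 = 12/73 - 36513 = -2665437/73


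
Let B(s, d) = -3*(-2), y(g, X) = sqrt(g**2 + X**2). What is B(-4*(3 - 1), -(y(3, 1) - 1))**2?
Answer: 36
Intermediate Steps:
y(g, X) = sqrt(X**2 + g**2)
B(s, d) = 6
B(-4*(3 - 1), -(y(3, 1) - 1))**2 = 6**2 = 36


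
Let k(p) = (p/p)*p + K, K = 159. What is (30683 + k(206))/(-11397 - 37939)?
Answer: -3881/6167 ≈ -0.62932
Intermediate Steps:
k(p) = 159 + p (k(p) = (p/p)*p + 159 = 1*p + 159 = p + 159 = 159 + p)
(30683 + k(206))/(-11397 - 37939) = (30683 + (159 + 206))/(-11397 - 37939) = (30683 + 365)/(-49336) = 31048*(-1/49336) = -3881/6167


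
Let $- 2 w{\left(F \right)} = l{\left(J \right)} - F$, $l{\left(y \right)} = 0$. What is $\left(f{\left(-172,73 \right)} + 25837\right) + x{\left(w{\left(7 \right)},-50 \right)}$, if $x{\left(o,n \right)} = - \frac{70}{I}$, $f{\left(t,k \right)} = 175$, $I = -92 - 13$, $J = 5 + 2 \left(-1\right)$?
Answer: $\frac{78038}{3} \approx 26013.0$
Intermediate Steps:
$J = 3$ ($J = 5 - 2 = 3$)
$I = -105$ ($I = -92 - 13 = -105$)
$w{\left(F \right)} = \frac{F}{2}$ ($w{\left(F \right)} = - \frac{0 - F}{2} = - \frac{\left(-1\right) F}{2} = \frac{F}{2}$)
$x{\left(o,n \right)} = \frac{2}{3}$ ($x{\left(o,n \right)} = - \frac{70}{-105} = \left(-70\right) \left(- \frac{1}{105}\right) = \frac{2}{3}$)
$\left(f{\left(-172,73 \right)} + 25837\right) + x{\left(w{\left(7 \right)},-50 \right)} = \left(175 + 25837\right) + \frac{2}{3} = 26012 + \frac{2}{3} = \frac{78038}{3}$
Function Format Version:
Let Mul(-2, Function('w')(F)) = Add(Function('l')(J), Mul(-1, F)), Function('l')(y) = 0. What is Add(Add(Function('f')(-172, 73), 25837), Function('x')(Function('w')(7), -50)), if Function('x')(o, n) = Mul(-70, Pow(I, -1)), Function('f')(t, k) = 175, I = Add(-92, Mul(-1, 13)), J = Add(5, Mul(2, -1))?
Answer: Rational(78038, 3) ≈ 26013.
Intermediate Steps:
J = 3 (J = Add(5, -2) = 3)
I = -105 (I = Add(-92, -13) = -105)
Function('w')(F) = Mul(Rational(1, 2), F) (Function('w')(F) = Mul(Rational(-1, 2), Add(0, Mul(-1, F))) = Mul(Rational(-1, 2), Mul(-1, F)) = Mul(Rational(1, 2), F))
Function('x')(o, n) = Rational(2, 3) (Function('x')(o, n) = Mul(-70, Pow(-105, -1)) = Mul(-70, Rational(-1, 105)) = Rational(2, 3))
Add(Add(Function('f')(-172, 73), 25837), Function('x')(Function('w')(7), -50)) = Add(Add(175, 25837), Rational(2, 3)) = Add(26012, Rational(2, 3)) = Rational(78038, 3)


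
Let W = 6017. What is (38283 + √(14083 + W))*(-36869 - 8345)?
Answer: -1730927562 - 452140*√201 ≈ -1.7373e+9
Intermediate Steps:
(38283 + √(14083 + W))*(-36869 - 8345) = (38283 + √(14083 + 6017))*(-36869 - 8345) = (38283 + √20100)*(-45214) = (38283 + 10*√201)*(-45214) = -1730927562 - 452140*√201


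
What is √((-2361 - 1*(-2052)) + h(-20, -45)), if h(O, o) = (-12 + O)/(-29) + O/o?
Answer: I*√2327105/87 ≈ 17.534*I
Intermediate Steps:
h(O, o) = 12/29 - O/29 + O/o (h(O, o) = (-12 + O)*(-1/29) + O/o = (12/29 - O/29) + O/o = 12/29 - O/29 + O/o)
√((-2361 - 1*(-2052)) + h(-20, -45)) = √((-2361 - 1*(-2052)) + (-20 - 1/29*(-45)*(-12 - 20))/(-45)) = √((-2361 + 2052) - (-20 - 1/29*(-45)*(-32))/45) = √(-309 - (-20 - 1440/29)/45) = √(-309 - 1/45*(-2020/29)) = √(-309 + 404/261) = √(-80245/261) = I*√2327105/87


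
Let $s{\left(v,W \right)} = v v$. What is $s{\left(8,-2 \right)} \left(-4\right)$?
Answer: $-256$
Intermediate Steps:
$s{\left(v,W \right)} = v^{2}$
$s{\left(8,-2 \right)} \left(-4\right) = 8^{2} \left(-4\right) = 64 \left(-4\right) = -256$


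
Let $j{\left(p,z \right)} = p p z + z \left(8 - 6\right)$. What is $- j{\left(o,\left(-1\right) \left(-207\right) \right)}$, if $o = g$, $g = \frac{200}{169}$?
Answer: $- \frac{20104254}{28561} \approx -703.91$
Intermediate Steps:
$g = \frac{200}{169}$ ($g = 200 \cdot \frac{1}{169} = \frac{200}{169} \approx 1.1834$)
$o = \frac{200}{169} \approx 1.1834$
$j{\left(p,z \right)} = 2 z + z p^{2}$ ($j{\left(p,z \right)} = p^{2} z + z 2 = z p^{2} + 2 z = 2 z + z p^{2}$)
$- j{\left(o,\left(-1\right) \left(-207\right) \right)} = - \left(-1\right) \left(-207\right) \left(2 + \left(\frac{200}{169}\right)^{2}\right) = - 207 \left(2 + \frac{40000}{28561}\right) = - \frac{207 \cdot 97122}{28561} = \left(-1\right) \frac{20104254}{28561} = - \frac{20104254}{28561}$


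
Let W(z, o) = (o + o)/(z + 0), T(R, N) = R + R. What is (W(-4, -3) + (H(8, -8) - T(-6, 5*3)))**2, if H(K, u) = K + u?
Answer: 729/4 ≈ 182.25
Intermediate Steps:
T(R, N) = 2*R
W(z, o) = 2*o/z (W(z, o) = (2*o)/z = 2*o/z)
(W(-4, -3) + (H(8, -8) - T(-6, 5*3)))**2 = (2*(-3)/(-4) + ((8 - 8) - 2*(-6)))**2 = (2*(-3)*(-1/4) + (0 - 1*(-12)))**2 = (3/2 + (0 + 12))**2 = (3/2 + 12)**2 = (27/2)**2 = 729/4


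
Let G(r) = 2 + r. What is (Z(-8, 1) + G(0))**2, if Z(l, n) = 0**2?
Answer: 4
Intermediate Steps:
Z(l, n) = 0
(Z(-8, 1) + G(0))**2 = (0 + (2 + 0))**2 = (0 + 2)**2 = 2**2 = 4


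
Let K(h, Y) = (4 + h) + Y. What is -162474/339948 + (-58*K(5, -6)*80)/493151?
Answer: -14142715289/27940949358 ≈ -0.50616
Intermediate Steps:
K(h, Y) = 4 + Y + h
-162474/339948 + (-58*K(5, -6)*80)/493151 = -162474/339948 + (-58*(4 - 6 + 5)*80)/493151 = -162474*1/339948 + (-58*3*80)*(1/493151) = -27079/56658 - 174*80*(1/493151) = -27079/56658 - 13920*1/493151 = -27079/56658 - 13920/493151 = -14142715289/27940949358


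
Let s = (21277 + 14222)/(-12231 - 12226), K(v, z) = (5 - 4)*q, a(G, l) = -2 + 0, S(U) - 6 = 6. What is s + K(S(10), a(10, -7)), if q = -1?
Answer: -59956/24457 ≈ -2.4515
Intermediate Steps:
S(U) = 12 (S(U) = 6 + 6 = 12)
a(G, l) = -2
K(v, z) = -1 (K(v, z) = (5 - 4)*(-1) = 1*(-1) = -1)
s = -35499/24457 (s = 35499/(-24457) = 35499*(-1/24457) = -35499/24457 ≈ -1.4515)
s + K(S(10), a(10, -7)) = -35499/24457 - 1 = -59956/24457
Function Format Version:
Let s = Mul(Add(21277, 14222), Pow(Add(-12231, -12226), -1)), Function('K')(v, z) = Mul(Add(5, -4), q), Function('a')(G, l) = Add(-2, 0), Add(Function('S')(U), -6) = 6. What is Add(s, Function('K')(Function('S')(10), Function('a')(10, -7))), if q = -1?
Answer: Rational(-59956, 24457) ≈ -2.4515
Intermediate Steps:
Function('S')(U) = 12 (Function('S')(U) = Add(6, 6) = 12)
Function('a')(G, l) = -2
Function('K')(v, z) = -1 (Function('K')(v, z) = Mul(Add(5, -4), -1) = Mul(1, -1) = -1)
s = Rational(-35499, 24457) (s = Mul(35499, Pow(-24457, -1)) = Mul(35499, Rational(-1, 24457)) = Rational(-35499, 24457) ≈ -1.4515)
Add(s, Function('K')(Function('S')(10), Function('a')(10, -7))) = Add(Rational(-35499, 24457), -1) = Rational(-59956, 24457)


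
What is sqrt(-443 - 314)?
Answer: I*sqrt(757) ≈ 27.514*I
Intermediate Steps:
sqrt(-443 - 314) = sqrt(-757) = I*sqrt(757)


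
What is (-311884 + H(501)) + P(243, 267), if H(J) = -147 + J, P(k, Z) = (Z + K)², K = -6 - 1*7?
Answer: -247014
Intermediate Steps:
K = -13 (K = -6 - 7 = -13)
P(k, Z) = (-13 + Z)² (P(k, Z) = (Z - 13)² = (-13 + Z)²)
(-311884 + H(501)) + P(243, 267) = (-311884 + (-147 + 501)) + (-13 + 267)² = (-311884 + 354) + 254² = -311530 + 64516 = -247014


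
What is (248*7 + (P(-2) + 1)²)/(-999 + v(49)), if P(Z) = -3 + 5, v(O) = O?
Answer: -349/190 ≈ -1.8368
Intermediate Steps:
P(Z) = 2
(248*7 + (P(-2) + 1)²)/(-999 + v(49)) = (248*7 + (2 + 1)²)/(-999 + 49) = (1736 + 3²)/(-950) = (1736 + 9)*(-1/950) = 1745*(-1/950) = -349/190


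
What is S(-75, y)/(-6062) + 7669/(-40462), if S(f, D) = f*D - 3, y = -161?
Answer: -267473371/122640322 ≈ -2.1810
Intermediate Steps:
S(f, D) = -3 + D*f (S(f, D) = D*f - 3 = -3 + D*f)
S(-75, y)/(-6062) + 7669/(-40462) = (-3 - 161*(-75))/(-6062) + 7669/(-40462) = (-3 + 12075)*(-1/6062) + 7669*(-1/40462) = 12072*(-1/6062) - 7669/40462 = -6036/3031 - 7669/40462 = -267473371/122640322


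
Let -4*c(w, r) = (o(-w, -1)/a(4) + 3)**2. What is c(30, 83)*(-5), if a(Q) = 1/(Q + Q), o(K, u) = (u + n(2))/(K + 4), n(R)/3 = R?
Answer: 1805/676 ≈ 2.6701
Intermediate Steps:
n(R) = 3*R
o(K, u) = (6 + u)/(4 + K) (o(K, u) = (u + 3*2)/(K + 4) = (u + 6)/(4 + K) = (6 + u)/(4 + K))
a(Q) = 1/(2*Q)
c(w, r) = -(3 + 40/(4 - w))**2/4 (c(w, r) = -(((6 - 1)/(4 - w))/(((1/2)/4)) + 3)**2/4 = -((5/(4 - w))/(((1/2)*(1/4))) + 3)**2/4 = -((5/(4 - w))/(1/8) + 3)**2/4 = -((5/(4 - w))*8 + 3)**2/4 = -(40/(4 - w) + 3)**2/4 = -(3 + 40/(4 - w))**2/4)
c(30, 83)*(-5) = -(-52 + 3*30)**2/(4*(-4 + 30)**2)*(-5) = -1/4*(-52 + 90)**2/26**2*(-5) = -1/4*38**2*1/676*(-5) = -1/4*1444*1/676*(-5) = -361/676*(-5) = 1805/676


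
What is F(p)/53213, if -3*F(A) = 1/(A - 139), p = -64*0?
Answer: 1/22189821 ≈ 4.5066e-8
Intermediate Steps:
p = 0
F(A) = -1/(3*(-139 + A)) (F(A) = -1/(3*(A - 139)) = -1/(3*(-139 + A)))
F(p)/53213 = -1/(-417 + 3*0)/53213 = -1/(-417 + 0)*(1/53213) = -1/(-417)*(1/53213) = -1*(-1/417)*(1/53213) = (1/417)*(1/53213) = 1/22189821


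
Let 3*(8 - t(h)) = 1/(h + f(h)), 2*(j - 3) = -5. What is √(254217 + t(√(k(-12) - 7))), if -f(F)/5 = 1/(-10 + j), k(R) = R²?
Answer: √(22880193 + 43472475*√137)/(3*√(10 + 19*√137)) ≈ 504.21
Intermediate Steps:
j = ½ (j = 3 + (½)*(-5) = 3 - 5/2 = ½ ≈ 0.50000)
f(F) = 10/19 (f(F) = -5/(-10 + ½) = -5/(-19/2) = -5*(-2/19) = 10/19)
t(h) = 8 - 1/(3*(10/19 + h)) (t(h) = 8 - 1/(3*(h + 10/19)) = 8 - 1/(3*(10/19 + h)))
√(254217 + t(√(k(-12) - 7))) = √(254217 + (221 + 456*√((-12)² - 7))/(3*(10 + 19*√((-12)² - 7)))) = √(254217 + (221 + 456*√(144 - 7))/(3*(10 + 19*√(144 - 7)))) = √(254217 + (221 + 456*√137)/(3*(10 + 19*√137)))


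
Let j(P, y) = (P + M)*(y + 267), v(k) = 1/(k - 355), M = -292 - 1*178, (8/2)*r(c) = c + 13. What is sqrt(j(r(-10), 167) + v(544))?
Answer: I*sqrt(3233218758)/126 ≈ 451.28*I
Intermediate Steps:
r(c) = 13/4 + c/4 (r(c) = (c + 13)/4 = (13 + c)/4 = 13/4 + c/4)
M = -470 (M = -292 - 178 = -470)
v(k) = 1/(-355 + k)
j(P, y) = (-470 + P)*(267 + y) (j(P, y) = (P - 470)*(y + 267) = (-470 + P)*(267 + y))
sqrt(j(r(-10), 167) + v(544)) = sqrt((-125490 - 470*167 + 267*(13/4 + (1/4)*(-10)) + (13/4 + (1/4)*(-10))*167) + 1/(-355 + 544)) = sqrt((-125490 - 78490 + 267*(13/4 - 5/2) + (13/4 - 5/2)*167) + 1/189) = sqrt((-125490 - 78490 + 267*(3/4) + (3/4)*167) + 1/189) = sqrt((-125490 - 78490 + 801/4 + 501/4) + 1/189) = sqrt(-407309/2 + 1/189) = sqrt(-76981399/378) = I*sqrt(3233218758)/126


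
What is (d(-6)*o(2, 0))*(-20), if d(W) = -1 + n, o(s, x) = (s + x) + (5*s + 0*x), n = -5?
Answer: 1440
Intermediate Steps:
o(s, x) = x + 6*s (o(s, x) = (s + x) + (5*s + 0) = (s + x) + 5*s = x + 6*s)
d(W) = -6 (d(W) = -1 - 5 = -6)
(d(-6)*o(2, 0))*(-20) = -6*(0 + 6*2)*(-20) = -6*(0 + 12)*(-20) = -6*12*(-20) = -72*(-20) = 1440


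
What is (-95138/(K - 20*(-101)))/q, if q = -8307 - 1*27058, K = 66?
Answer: 47569/36885695 ≈ 0.0012896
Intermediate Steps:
q = -35365 (q = -8307 - 27058 = -35365)
(-95138/(K - 20*(-101)))/q = -95138/(66 - 20*(-101))/(-35365) = -95138/(66 + 2020)*(-1/35365) = -95138/2086*(-1/35365) = -95138*1/2086*(-1/35365) = -47569/1043*(-1/35365) = 47569/36885695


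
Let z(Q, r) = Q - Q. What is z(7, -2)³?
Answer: 0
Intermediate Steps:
z(Q, r) = 0
z(7, -2)³ = 0³ = 0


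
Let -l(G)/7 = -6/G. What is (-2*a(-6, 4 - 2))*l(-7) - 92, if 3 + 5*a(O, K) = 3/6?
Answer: -98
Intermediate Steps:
l(G) = 42/G (l(G) = -(-42)/G = 42/G)
a(O, K) = -½ (a(O, K) = -⅗ + (3/6)/5 = -⅗ + (3*(⅙))/5 = -⅗ + (⅕)*(½) = -⅗ + ⅒ = -½)
(-2*a(-6, 4 - 2))*l(-7) - 92 = (-2*(-½))*(42/(-7)) - 92 = 1*(42*(-⅐)) - 92 = 1*(-6) - 92 = -6 - 92 = -98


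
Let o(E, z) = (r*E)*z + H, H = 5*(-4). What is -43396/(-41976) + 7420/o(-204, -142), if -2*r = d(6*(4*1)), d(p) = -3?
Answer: 34316203/28485963 ≈ 1.2047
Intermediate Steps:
H = -20
r = 3/2 (r = -½*(-3) = 3/2 ≈ 1.5000)
o(E, z) = -20 + 3*E*z/2 (o(E, z) = (3*E/2)*z - 20 = 3*E*z/2 - 20 = -20 + 3*E*z/2)
-43396/(-41976) + 7420/o(-204, -142) = -43396/(-41976) + 7420/(-20 + (3/2)*(-204)*(-142)) = -43396*(-1/41976) + 7420/(-20 + 43452) = 10849/10494 + 7420/43432 = 10849/10494 + 7420*(1/43432) = 10849/10494 + 1855/10858 = 34316203/28485963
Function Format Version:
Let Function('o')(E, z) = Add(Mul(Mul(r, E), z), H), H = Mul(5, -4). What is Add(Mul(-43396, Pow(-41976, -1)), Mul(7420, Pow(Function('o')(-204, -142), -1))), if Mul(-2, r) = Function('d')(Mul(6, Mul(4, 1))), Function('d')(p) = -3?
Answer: Rational(34316203, 28485963) ≈ 1.2047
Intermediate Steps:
H = -20
r = Rational(3, 2) (r = Mul(Rational(-1, 2), -3) = Rational(3, 2) ≈ 1.5000)
Function('o')(E, z) = Add(-20, Mul(Rational(3, 2), E, z)) (Function('o')(E, z) = Add(Mul(Mul(Rational(3, 2), E), z), -20) = Add(Mul(Rational(3, 2), E, z), -20) = Add(-20, Mul(Rational(3, 2), E, z)))
Add(Mul(-43396, Pow(-41976, -1)), Mul(7420, Pow(Function('o')(-204, -142), -1))) = Add(Mul(-43396, Pow(-41976, -1)), Mul(7420, Pow(Add(-20, Mul(Rational(3, 2), -204, -142)), -1))) = Add(Mul(-43396, Rational(-1, 41976)), Mul(7420, Pow(Add(-20, 43452), -1))) = Add(Rational(10849, 10494), Mul(7420, Pow(43432, -1))) = Add(Rational(10849, 10494), Mul(7420, Rational(1, 43432))) = Add(Rational(10849, 10494), Rational(1855, 10858)) = Rational(34316203, 28485963)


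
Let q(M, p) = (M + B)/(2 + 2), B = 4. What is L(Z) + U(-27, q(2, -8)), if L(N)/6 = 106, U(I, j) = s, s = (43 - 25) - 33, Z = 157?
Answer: 621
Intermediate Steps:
q(M, p) = 1 + M/4 (q(M, p) = (M + 4)/(2 + 2) = (4 + M)/4 = (4 + M)*(¼) = 1 + M/4)
s = -15 (s = 18 - 33 = -15)
U(I, j) = -15
L(N) = 636 (L(N) = 6*106 = 636)
L(Z) + U(-27, q(2, -8)) = 636 - 15 = 621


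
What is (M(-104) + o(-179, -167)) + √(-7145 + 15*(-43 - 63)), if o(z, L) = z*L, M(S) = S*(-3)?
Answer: 30205 + I*√8735 ≈ 30205.0 + 93.461*I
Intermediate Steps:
M(S) = -3*S
o(z, L) = L*z
(M(-104) + o(-179, -167)) + √(-7145 + 15*(-43 - 63)) = (-3*(-104) - 167*(-179)) + √(-7145 + 15*(-43 - 63)) = (312 + 29893) + √(-7145 + 15*(-106)) = 30205 + √(-7145 - 1590) = 30205 + √(-8735) = 30205 + I*√8735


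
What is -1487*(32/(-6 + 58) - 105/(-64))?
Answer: -2791099/832 ≈ -3354.7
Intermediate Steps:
-1487*(32/(-6 + 58) - 105/(-64)) = -1487*(32/52 - 105*(-1/64)) = -1487*(32*(1/52) + 105/64) = -1487*(8/13 + 105/64) = -1487*1877/832 = -2791099/832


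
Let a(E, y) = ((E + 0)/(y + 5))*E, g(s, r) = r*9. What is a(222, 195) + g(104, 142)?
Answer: 76221/50 ≈ 1524.4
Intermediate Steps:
g(s, r) = 9*r
a(E, y) = E²/(5 + y) (a(E, y) = (E/(5 + y))*E = E²/(5 + y))
a(222, 195) + g(104, 142) = 222²/(5 + 195) + 9*142 = 49284/200 + 1278 = 49284*(1/200) + 1278 = 12321/50 + 1278 = 76221/50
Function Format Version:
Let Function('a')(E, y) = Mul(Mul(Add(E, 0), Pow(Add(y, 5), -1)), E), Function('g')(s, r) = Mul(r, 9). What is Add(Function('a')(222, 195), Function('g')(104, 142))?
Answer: Rational(76221, 50) ≈ 1524.4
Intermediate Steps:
Function('g')(s, r) = Mul(9, r)
Function('a')(E, y) = Mul(Pow(E, 2), Pow(Add(5, y), -1)) (Function('a')(E, y) = Mul(Mul(E, Pow(Add(5, y), -1)), E) = Mul(Pow(E, 2), Pow(Add(5, y), -1)))
Add(Function('a')(222, 195), Function('g')(104, 142)) = Add(Mul(Pow(222, 2), Pow(Add(5, 195), -1)), Mul(9, 142)) = Add(Mul(49284, Pow(200, -1)), 1278) = Add(Mul(49284, Rational(1, 200)), 1278) = Add(Rational(12321, 50), 1278) = Rational(76221, 50)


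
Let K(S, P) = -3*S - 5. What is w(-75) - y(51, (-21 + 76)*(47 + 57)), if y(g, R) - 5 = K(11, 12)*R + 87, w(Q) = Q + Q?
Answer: 217118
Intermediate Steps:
w(Q) = 2*Q
K(S, P) = -5 - 3*S
y(g, R) = 92 - 38*R (y(g, R) = 5 + ((-5 - 3*11)*R + 87) = 5 + ((-5 - 33)*R + 87) = 5 + (-38*R + 87) = 5 + (87 - 38*R) = 92 - 38*R)
w(-75) - y(51, (-21 + 76)*(47 + 57)) = 2*(-75) - (92 - 38*(-21 + 76)*(47 + 57)) = -150 - (92 - 2090*104) = -150 - (92 - 38*5720) = -150 - (92 - 217360) = -150 - 1*(-217268) = -150 + 217268 = 217118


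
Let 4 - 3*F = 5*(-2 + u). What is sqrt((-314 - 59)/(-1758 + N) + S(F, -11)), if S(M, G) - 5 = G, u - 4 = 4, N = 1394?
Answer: I*sqrt(164801)/182 ≈ 2.2305*I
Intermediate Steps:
u = 8 (u = 4 + 4 = 8)
F = -26/3 (F = 4/3 - 5*(-2 + 8)/3 = 4/3 - 5*6/3 = 4/3 - 1/3*30 = 4/3 - 10 = -26/3 ≈ -8.6667)
S(M, G) = 5 + G
sqrt((-314 - 59)/(-1758 + N) + S(F, -11)) = sqrt((-314 - 59)/(-1758 + 1394) + (5 - 11)) = sqrt(-373/(-364) - 6) = sqrt(-373*(-1/364) - 6) = sqrt(373/364 - 6) = sqrt(-1811/364) = I*sqrt(164801)/182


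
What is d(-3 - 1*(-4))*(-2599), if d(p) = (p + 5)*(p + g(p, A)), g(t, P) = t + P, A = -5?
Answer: 46782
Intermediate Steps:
g(t, P) = P + t
d(p) = (-5 + 2*p)*(5 + p) (d(p) = (p + 5)*(p + (-5 + p)) = (5 + p)*(-5 + 2*p) = (-5 + 2*p)*(5 + p))
d(-3 - 1*(-4))*(-2599) = (-25 + 2*(-3 - 1*(-4))² + 5*(-3 - 1*(-4)))*(-2599) = (-25 + 2*(-3 + 4)² + 5*(-3 + 4))*(-2599) = (-25 + 2*1² + 5*1)*(-2599) = (-25 + 2*1 + 5)*(-2599) = (-25 + 2 + 5)*(-2599) = -18*(-2599) = 46782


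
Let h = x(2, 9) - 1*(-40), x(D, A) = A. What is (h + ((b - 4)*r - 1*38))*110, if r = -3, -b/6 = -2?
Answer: -1430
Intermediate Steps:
b = 12 (b = -6*(-2) = 12)
h = 49 (h = 9 - 1*(-40) = 9 + 40 = 49)
(h + ((b - 4)*r - 1*38))*110 = (49 + ((12 - 4)*(-3) - 1*38))*110 = (49 + (8*(-3) - 38))*110 = (49 + (-24 - 38))*110 = (49 - 62)*110 = -13*110 = -1430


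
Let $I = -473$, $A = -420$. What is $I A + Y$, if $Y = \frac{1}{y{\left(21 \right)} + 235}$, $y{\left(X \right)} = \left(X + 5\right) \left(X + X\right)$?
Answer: $\frac{263621821}{1327} \approx 1.9866 \cdot 10^{5}$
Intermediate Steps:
$y{\left(X \right)} = 2 X \left(5 + X\right)$ ($y{\left(X \right)} = \left(5 + X\right) 2 X = 2 X \left(5 + X\right)$)
$Y = \frac{1}{1327}$ ($Y = \frac{1}{2 \cdot 21 \left(5 + 21\right) + 235} = \frac{1}{2 \cdot 21 \cdot 26 + 235} = \frac{1}{1092 + 235} = \frac{1}{1327} \approx 0.00075358$)
$I A + Y = \left(-473\right) \left(-420\right) + \frac{1}{1327} = 198660 + \frac{1}{1327} = \frac{263621821}{1327}$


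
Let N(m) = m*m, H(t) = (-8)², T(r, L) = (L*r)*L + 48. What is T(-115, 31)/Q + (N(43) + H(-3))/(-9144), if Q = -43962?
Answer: 154335157/66998088 ≈ 2.3036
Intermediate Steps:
T(r, L) = 48 + r*L² (T(r, L) = r*L² + 48 = 48 + r*L²)
H(t) = 64
N(m) = m²
T(-115, 31)/Q + (N(43) + H(-3))/(-9144) = (48 - 115*31²)/(-43962) + (43² + 64)/(-9144) = (48 - 115*961)*(-1/43962) + (1849 + 64)*(-1/9144) = (48 - 110515)*(-1/43962) + 1913*(-1/9144) = -110467*(-1/43962) - 1913/9144 = 110467/43962 - 1913/9144 = 154335157/66998088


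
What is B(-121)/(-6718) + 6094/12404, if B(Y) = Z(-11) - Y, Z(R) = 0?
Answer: 4929826/10416259 ≈ 0.47328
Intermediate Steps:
B(Y) = -Y (B(Y) = 0 - Y = -Y)
B(-121)/(-6718) + 6094/12404 = -1*(-121)/(-6718) + 6094/12404 = 121*(-1/6718) + 6094*(1/12404) = -121/6718 + 3047/6202 = 4929826/10416259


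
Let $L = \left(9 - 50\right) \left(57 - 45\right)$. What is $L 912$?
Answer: $-448704$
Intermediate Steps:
$L = -492$ ($L = \left(-41\right) 12 = -492$)
$L 912 = \left(-492\right) 912 = -448704$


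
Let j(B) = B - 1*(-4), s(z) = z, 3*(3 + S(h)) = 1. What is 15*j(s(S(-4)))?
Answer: 20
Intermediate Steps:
S(h) = -8/3 (S(h) = -3 + (1/3)*1 = -3 + 1/3 = -8/3)
j(B) = 4 + B (j(B) = B + 4 = 4 + B)
15*j(s(S(-4))) = 15*(4 - 8/3) = 15*(4/3) = 20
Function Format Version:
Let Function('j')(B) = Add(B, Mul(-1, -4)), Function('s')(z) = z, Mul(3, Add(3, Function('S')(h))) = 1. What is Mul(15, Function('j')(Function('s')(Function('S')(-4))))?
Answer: 20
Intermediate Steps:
Function('S')(h) = Rational(-8, 3) (Function('S')(h) = Add(-3, Mul(Rational(1, 3), 1)) = Add(-3, Rational(1, 3)) = Rational(-8, 3))
Function('j')(B) = Add(4, B) (Function('j')(B) = Add(B, 4) = Add(4, B))
Mul(15, Function('j')(Function('s')(Function('S')(-4)))) = Mul(15, Add(4, Rational(-8, 3))) = Mul(15, Rational(4, 3)) = 20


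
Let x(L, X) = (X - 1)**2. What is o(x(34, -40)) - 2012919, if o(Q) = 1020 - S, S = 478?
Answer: -2012377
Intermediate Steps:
x(L, X) = (-1 + X)**2
o(Q) = 542 (o(Q) = 1020 - 1*478 = 1020 - 478 = 542)
o(x(34, -40)) - 2012919 = 542 - 2012919 = -2012377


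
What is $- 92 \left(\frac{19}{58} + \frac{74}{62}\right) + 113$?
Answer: $- \frac{24223}{899} \approx -26.944$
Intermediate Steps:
$- 92 \left(\frac{19}{58} + \frac{74}{62}\right) + 113 = - 92 \left(19 \cdot \frac{1}{58} + 74 \cdot \frac{1}{62}\right) + 113 = - 92 \left(\frac{19}{58} + \frac{37}{31}\right) + 113 = \left(-92\right) \frac{2735}{1798} + 113 = - \frac{125810}{899} + 113 = - \frac{24223}{899}$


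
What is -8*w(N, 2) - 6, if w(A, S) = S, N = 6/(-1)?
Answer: -22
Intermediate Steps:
N = -6 (N = 6*(-1) = -6)
-8*w(N, 2) - 6 = -8*2 - 6 = -16 - 6 = -22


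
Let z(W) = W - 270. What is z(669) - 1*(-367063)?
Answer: 367462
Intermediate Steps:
z(W) = -270 + W
z(669) - 1*(-367063) = (-270 + 669) - 1*(-367063) = 399 + 367063 = 367462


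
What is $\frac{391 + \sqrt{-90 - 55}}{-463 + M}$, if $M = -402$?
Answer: $- \frac{391}{865} - \frac{i \sqrt{145}}{865} \approx -0.45202 - 0.013921 i$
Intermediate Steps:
$\frac{391 + \sqrt{-90 - 55}}{-463 + M} = \frac{391 + \sqrt{-90 - 55}}{-463 - 402} = \frac{391 + \sqrt{-145}}{-865} = \left(391 + i \sqrt{145}\right) \left(- \frac{1}{865}\right) = - \frac{391}{865} - \frac{i \sqrt{145}}{865}$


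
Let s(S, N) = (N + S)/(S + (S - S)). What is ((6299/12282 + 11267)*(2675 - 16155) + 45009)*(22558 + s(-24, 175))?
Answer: -504683405204439791/147384 ≈ -3.4243e+12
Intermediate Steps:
s(S, N) = (N + S)/S (s(S, N) = (N + S)/(S + 0) = (N + S)/S)
((6299/12282 + 11267)*(2675 - 16155) + 45009)*(22558 + s(-24, 175)) = ((6299/12282 + 11267)*(2675 - 16155) + 45009)*(22558 + (175 - 24)/(-24)) = ((6299*(1/12282) + 11267)*(-13480) + 45009)*(22558 - 1/24*151) = ((6299/12282 + 11267)*(-13480) + 45009)*(22558 - 151/24) = ((138387593/12282)*(-13480) + 45009)*(541241/24) = (-932732376820/6141 + 45009)*(541241/24) = -932455976551/6141*541241/24 = -504683405204439791/147384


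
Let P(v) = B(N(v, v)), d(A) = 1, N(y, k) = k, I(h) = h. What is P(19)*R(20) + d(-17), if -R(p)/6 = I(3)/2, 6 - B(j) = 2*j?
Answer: 289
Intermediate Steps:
B(j) = 6 - 2*j
R(p) = -9 (R(p) = -18/2 = -6*3/2 = -9)
P(v) = 6 - 2*v
P(19)*R(20) + d(-17) = (6 - 2*19)*(-9) + 1 = (6 - 38)*(-9) + 1 = -32*(-9) + 1 = 288 + 1 = 289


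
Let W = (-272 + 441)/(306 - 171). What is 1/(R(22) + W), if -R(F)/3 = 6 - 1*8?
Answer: 135/979 ≈ 0.13790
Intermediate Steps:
R(F) = 6 (R(F) = -3*(6 - 1*8) = -3*(6 - 8) = -3*(-2) = 6)
W = 169/135 ≈ 1.2519
1/(R(22) + W) = 1/(6 + 169/135) = 1/(979/135) = 135/979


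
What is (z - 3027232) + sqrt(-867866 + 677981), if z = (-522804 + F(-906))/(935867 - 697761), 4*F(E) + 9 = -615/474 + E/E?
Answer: -455547259251741/150482992 + I*sqrt(189885) ≈ -3.0272e+6 + 435.76*I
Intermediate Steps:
F(E) = -1469/632 (F(E) = -9/4 + (-615/474 + E/E)/4 = -9/4 + (-615*1/474 + 1)/4 = -9/4 + (-205/158 + 1)/4 = -9/4 + (1/4)*(-47/158) = -9/4 - 47/632 = -1469/632)
z = -330413597/150482992 (z = (-522804 - 1469/632)/(935867 - 697761) = -330413597/632/238106 = -330413597/632*1/238106 = -330413597/150482992 ≈ -2.1957)
(z - 3027232) + sqrt(-867866 + 677981) = (-330413597/150482992 - 3027232) + sqrt(-867866 + 677981) = -455547259251741/150482992 + sqrt(-189885) = -455547259251741/150482992 + I*sqrt(189885)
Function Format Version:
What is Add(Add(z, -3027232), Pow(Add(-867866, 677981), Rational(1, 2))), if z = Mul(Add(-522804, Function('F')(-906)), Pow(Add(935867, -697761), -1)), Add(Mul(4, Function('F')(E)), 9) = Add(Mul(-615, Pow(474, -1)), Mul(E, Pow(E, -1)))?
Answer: Add(Rational(-455547259251741, 150482992), Mul(I, Pow(189885, Rational(1, 2)))) ≈ Add(-3.0272e+6, Mul(435.76, I))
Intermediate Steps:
Function('F')(E) = Rational(-1469, 632) (Function('F')(E) = Add(Rational(-9, 4), Mul(Rational(1, 4), Add(Mul(-615, Pow(474, -1)), Mul(E, Pow(E, -1))))) = Add(Rational(-9, 4), Mul(Rational(1, 4), Add(Mul(-615, Rational(1, 474)), 1))) = Add(Rational(-9, 4), Mul(Rational(1, 4), Add(Rational(-205, 158), 1))) = Add(Rational(-9, 4), Mul(Rational(1, 4), Rational(-47, 158))) = Add(Rational(-9, 4), Rational(-47, 632)) = Rational(-1469, 632))
z = Rational(-330413597, 150482992) (z = Mul(Add(-522804, Rational(-1469, 632)), Pow(Add(935867, -697761), -1)) = Mul(Rational(-330413597, 632), Pow(238106, -1)) = Mul(Rational(-330413597, 632), Rational(1, 238106)) = Rational(-330413597, 150482992) ≈ -2.1957)
Add(Add(z, -3027232), Pow(Add(-867866, 677981), Rational(1, 2))) = Add(Add(Rational(-330413597, 150482992), -3027232), Pow(Add(-867866, 677981), Rational(1, 2))) = Add(Rational(-455547259251741, 150482992), Pow(-189885, Rational(1, 2))) = Add(Rational(-455547259251741, 150482992), Mul(I, Pow(189885, Rational(1, 2))))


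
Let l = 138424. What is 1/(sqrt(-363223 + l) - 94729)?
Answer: -94729/8973808240 - I*sqrt(224799)/8973808240 ≈ -1.0556e-5 - 5.2835e-8*I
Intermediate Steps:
1/(sqrt(-363223 + l) - 94729) = 1/(sqrt(-363223 + 138424) - 94729) = 1/(sqrt(-224799) - 94729) = 1/(I*sqrt(224799) - 94729) = 1/(-94729 + I*sqrt(224799))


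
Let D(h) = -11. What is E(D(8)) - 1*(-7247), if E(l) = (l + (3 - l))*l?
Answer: 7214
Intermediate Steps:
E(l) = 3*l
E(D(8)) - 1*(-7247) = 3*(-11) - 1*(-7247) = -33 + 7247 = 7214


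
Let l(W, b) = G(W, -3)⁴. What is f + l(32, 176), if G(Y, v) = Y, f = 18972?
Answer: 1067548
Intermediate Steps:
l(W, b) = W⁴
f + l(32, 176) = 18972 + 32⁴ = 18972 + 1048576 = 1067548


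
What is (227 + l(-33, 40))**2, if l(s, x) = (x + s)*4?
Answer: 65025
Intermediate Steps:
l(s, x) = 4*s + 4*x (l(s, x) = (s + x)*4 = 4*s + 4*x)
(227 + l(-33, 40))**2 = (227 + (4*(-33) + 4*40))**2 = (227 + (-132 + 160))**2 = (227 + 28)**2 = 255**2 = 65025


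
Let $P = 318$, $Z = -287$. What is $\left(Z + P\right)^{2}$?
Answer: $961$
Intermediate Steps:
$\left(Z + P\right)^{2} = \left(-287 + 318\right)^{2} = 31^{2} = 961$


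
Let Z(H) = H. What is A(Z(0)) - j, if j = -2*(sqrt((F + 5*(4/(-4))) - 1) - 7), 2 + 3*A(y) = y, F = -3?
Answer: -44/3 + 6*I ≈ -14.667 + 6.0*I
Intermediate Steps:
A(y) = -2/3 + y/3
j = 14 - 6*I (j = -2*(sqrt((-3 + 5*(4/(-4))) - 1) - 7) = -2*(sqrt((-3 + 5*(4*(-1/4))) - 1) - 7) = -2*(sqrt((-3 + 5*(-1)) - 1) - 7) = -2*(sqrt((-3 - 5) - 1) - 7) = -2*(sqrt(-8 - 1) - 7) = -2*(sqrt(-9) - 7) = -2*(3*I - 7) = -2*(-7 + 3*I) = 14 - 6*I ≈ 14.0 - 6.0*I)
A(Z(0)) - j = (-2/3 + (1/3)*0) - (14 - 6*I) = (-2/3 + 0) + (-14 + 6*I) = -2/3 + (-14 + 6*I) = -44/3 + 6*I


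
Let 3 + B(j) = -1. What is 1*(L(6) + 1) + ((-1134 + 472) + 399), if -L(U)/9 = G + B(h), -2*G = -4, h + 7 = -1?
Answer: -244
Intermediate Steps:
h = -8 (h = -7 - 1 = -8)
G = 2 (G = -½*(-4) = 2)
B(j) = -4 (B(j) = -3 - 1 = -4)
L(U) = 18 (L(U) = -9*(2 - 4) = -9*(-2) = 18)
1*(L(6) + 1) + ((-1134 + 472) + 399) = 1*(18 + 1) + ((-1134 + 472) + 399) = 1*19 + (-662 + 399) = 19 - 263 = -244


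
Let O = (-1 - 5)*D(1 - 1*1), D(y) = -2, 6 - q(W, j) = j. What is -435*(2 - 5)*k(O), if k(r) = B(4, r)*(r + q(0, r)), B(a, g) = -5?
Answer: -39150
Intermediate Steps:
q(W, j) = 6 - j
O = 12 (O = (-1 - 5)*(-2) = -6*(-2) = 12)
k(r) = -30 (k(r) = -5*(r + (6 - r)) = -5*6 = -30)
-435*(2 - 5)*k(O) = -435*(2 - 5)*(-30) = -(-1305)*(-30) = -435*90 = -39150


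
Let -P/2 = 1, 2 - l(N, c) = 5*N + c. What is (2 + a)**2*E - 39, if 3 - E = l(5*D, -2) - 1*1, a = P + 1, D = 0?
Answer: -39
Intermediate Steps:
l(N, c) = 2 - c - 5*N (l(N, c) = 2 - (5*N + c) = 2 - (c + 5*N) = 2 + (-c - 5*N) = 2 - c - 5*N)
P = -2 (P = -2*1 = -2)
a = -1 (a = -2 + 1 = -1)
E = 0 (E = 3 - ((2 - 1*(-2) - 25*0) - 1*1) = 3 - ((2 + 2 - 5*0) - 1) = 3 - ((2 + 2 + 0) - 1) = 3 - (4 - 1) = 3 - 1*3 = 3 - 3 = 0)
(2 + a)**2*E - 39 = (2 - 1)**2*0 - 39 = 1**2*0 - 39 = 1*0 - 39 = 0 - 39 = -39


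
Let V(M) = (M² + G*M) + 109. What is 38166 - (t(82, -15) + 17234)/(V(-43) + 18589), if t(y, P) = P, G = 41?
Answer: 716892925/18784 ≈ 38165.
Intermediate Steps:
V(M) = 109 + M² + 41*M (V(M) = (M² + 41*M) + 109 = 109 + M² + 41*M)
38166 - (t(82, -15) + 17234)/(V(-43) + 18589) = 38166 - (-15 + 17234)/((109 + (-43)² + 41*(-43)) + 18589) = 38166 - 17219/((109 + 1849 - 1763) + 18589) = 38166 - 17219/(195 + 18589) = 38166 - 17219/18784 = 716892925/18784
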